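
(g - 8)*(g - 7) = g^2 - 15*g + 56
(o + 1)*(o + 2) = o^2 + 3*o + 2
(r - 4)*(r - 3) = r^2 - 7*r + 12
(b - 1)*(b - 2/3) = b^2 - 5*b/3 + 2/3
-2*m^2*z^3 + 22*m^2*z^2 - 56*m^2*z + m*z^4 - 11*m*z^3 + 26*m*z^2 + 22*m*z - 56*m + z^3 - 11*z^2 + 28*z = (-2*m + z)*(z - 7)*(z - 4)*(m*z + 1)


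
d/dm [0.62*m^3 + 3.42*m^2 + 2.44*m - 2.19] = 1.86*m^2 + 6.84*m + 2.44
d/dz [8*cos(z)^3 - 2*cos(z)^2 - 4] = 4*(1 - 6*cos(z))*sin(z)*cos(z)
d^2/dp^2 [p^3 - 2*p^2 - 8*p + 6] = 6*p - 4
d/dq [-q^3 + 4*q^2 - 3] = q*(8 - 3*q)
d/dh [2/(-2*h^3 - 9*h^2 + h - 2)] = 2*(6*h^2 + 18*h - 1)/(2*h^3 + 9*h^2 - h + 2)^2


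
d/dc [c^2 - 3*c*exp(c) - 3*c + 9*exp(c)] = -3*c*exp(c) + 2*c + 6*exp(c) - 3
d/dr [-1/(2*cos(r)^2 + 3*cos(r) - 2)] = -(4*cos(r) + 3)*sin(r)/(3*cos(r) + cos(2*r) - 1)^2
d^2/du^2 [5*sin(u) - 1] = -5*sin(u)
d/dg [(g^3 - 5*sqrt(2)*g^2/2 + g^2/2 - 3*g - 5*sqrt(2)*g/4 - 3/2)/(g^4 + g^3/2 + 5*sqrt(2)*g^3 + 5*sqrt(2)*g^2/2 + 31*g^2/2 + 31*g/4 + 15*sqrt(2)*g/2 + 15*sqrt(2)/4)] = 2*(-2*g^4 + 10*sqrt(2)*g^3 + 99*g^2 + 90*sqrt(2)*g + 18)/(4*g^6 + 40*sqrt(2)*g^5 + 324*g^4 + 680*sqrt(2)*g^3 + 1561*g^2 + 930*sqrt(2)*g + 450)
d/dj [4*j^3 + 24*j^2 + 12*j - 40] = 12*j^2 + 48*j + 12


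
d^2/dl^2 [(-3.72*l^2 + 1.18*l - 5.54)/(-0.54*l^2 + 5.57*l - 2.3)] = (-1.77635683940025e-15*l^4 + 21.689856*l^3 - 18.028656*l^2 - 91.185912*l + 339.118172)/(0.157464*l^6 - 4.872636*l^5 + 52.272378*l^4 - 214.316333*l^3 + 222.64161*l^2 - 88.3959*l + 12.167)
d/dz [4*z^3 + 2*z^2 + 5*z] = 12*z^2 + 4*z + 5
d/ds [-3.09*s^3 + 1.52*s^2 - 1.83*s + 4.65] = -9.27*s^2 + 3.04*s - 1.83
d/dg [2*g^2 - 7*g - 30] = 4*g - 7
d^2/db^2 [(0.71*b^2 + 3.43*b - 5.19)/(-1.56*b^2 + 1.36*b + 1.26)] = (-19.707168*b^3 + 67.408848*b^2 - 106.518672*b + 49.10268)/(3.796416*b^6 - 9.929088*b^5 - 0.542879999999998*b^4 + 13.52384*b^3 + 0.438479999999998*b^2 - 6.477408*b - 2.000376)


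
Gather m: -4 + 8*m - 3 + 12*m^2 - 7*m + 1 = 12*m^2 + m - 6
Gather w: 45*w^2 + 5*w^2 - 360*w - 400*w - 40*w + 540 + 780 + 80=50*w^2 - 800*w + 1400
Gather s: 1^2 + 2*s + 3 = 2*s + 4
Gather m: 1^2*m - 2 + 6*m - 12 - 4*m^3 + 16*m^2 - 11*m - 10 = -4*m^3 + 16*m^2 - 4*m - 24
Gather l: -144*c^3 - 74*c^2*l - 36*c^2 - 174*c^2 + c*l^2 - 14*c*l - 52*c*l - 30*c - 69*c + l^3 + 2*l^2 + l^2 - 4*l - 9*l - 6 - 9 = -144*c^3 - 210*c^2 - 99*c + l^3 + l^2*(c + 3) + l*(-74*c^2 - 66*c - 13) - 15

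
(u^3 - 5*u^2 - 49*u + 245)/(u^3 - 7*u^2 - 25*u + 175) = (u + 7)/(u + 5)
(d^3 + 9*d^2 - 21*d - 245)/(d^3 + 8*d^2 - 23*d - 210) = (d + 7)/(d + 6)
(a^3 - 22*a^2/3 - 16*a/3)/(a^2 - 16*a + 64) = a*(3*a + 2)/(3*(a - 8))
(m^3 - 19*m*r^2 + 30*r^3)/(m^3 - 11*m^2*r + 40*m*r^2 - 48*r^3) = (m^2 + 3*m*r - 10*r^2)/(m^2 - 8*m*r + 16*r^2)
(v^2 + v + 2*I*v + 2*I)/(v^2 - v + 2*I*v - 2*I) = (v + 1)/(v - 1)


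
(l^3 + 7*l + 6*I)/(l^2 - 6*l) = (l^3 + 7*l + 6*I)/(l*(l - 6))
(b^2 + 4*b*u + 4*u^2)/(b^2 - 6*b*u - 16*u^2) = (-b - 2*u)/(-b + 8*u)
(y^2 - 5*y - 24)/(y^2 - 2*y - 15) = (y - 8)/(y - 5)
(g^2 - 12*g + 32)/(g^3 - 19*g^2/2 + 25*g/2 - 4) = 2*(g - 4)/(2*g^2 - 3*g + 1)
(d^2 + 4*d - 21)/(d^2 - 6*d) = (d^2 + 4*d - 21)/(d*(d - 6))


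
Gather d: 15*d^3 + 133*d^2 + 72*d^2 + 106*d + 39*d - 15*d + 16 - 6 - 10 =15*d^3 + 205*d^2 + 130*d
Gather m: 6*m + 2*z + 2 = 6*m + 2*z + 2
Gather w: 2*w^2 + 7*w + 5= 2*w^2 + 7*w + 5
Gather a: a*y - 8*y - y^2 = a*y - y^2 - 8*y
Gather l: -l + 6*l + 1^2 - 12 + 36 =5*l + 25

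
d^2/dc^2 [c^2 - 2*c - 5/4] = 2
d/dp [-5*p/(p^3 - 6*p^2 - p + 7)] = 5*(2*p^3 - 6*p^2 - 7)/(p^6 - 12*p^5 + 34*p^4 + 26*p^3 - 83*p^2 - 14*p + 49)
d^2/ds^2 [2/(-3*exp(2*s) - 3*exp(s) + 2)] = 6*(-6*(2*exp(s) + 1)^2*exp(s) + (4*exp(s) + 1)*(3*exp(2*s) + 3*exp(s) - 2))*exp(s)/(3*exp(2*s) + 3*exp(s) - 2)^3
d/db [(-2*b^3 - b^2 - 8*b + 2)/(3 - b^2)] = 2*(b^4 - 13*b^2 - b - 12)/(b^4 - 6*b^2 + 9)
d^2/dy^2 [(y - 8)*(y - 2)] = 2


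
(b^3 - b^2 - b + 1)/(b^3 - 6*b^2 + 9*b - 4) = (b + 1)/(b - 4)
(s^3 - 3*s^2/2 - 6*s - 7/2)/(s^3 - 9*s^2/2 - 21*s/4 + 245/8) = 4*(s^2 + 2*s + 1)/(4*s^2 - 4*s - 35)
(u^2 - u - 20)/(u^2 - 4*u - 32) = (u - 5)/(u - 8)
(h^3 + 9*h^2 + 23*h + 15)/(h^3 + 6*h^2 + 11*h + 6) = (h + 5)/(h + 2)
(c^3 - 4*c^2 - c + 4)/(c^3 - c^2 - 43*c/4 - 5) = 4*(c^2 - 1)/(4*c^2 + 12*c + 5)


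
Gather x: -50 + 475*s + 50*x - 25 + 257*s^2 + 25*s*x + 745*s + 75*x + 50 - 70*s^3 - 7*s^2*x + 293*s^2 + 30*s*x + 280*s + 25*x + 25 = -70*s^3 + 550*s^2 + 1500*s + x*(-7*s^2 + 55*s + 150)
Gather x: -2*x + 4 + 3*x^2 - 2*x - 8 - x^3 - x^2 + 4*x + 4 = -x^3 + 2*x^2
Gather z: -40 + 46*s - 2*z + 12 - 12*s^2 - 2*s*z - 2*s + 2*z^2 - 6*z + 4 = -12*s^2 + 44*s + 2*z^2 + z*(-2*s - 8) - 24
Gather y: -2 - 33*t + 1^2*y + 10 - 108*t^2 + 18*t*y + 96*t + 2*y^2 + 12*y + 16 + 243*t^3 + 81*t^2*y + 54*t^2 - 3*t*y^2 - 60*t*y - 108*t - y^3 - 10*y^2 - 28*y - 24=243*t^3 - 54*t^2 - 45*t - y^3 + y^2*(-3*t - 8) + y*(81*t^2 - 42*t - 15)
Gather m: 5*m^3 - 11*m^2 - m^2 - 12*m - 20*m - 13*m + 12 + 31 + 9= 5*m^3 - 12*m^2 - 45*m + 52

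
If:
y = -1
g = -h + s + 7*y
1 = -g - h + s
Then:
No Solution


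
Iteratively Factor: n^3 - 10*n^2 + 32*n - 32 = (n - 4)*(n^2 - 6*n + 8) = (n - 4)*(n - 2)*(n - 4)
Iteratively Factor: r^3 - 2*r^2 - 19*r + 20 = (r - 1)*(r^2 - r - 20) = (r - 5)*(r - 1)*(r + 4)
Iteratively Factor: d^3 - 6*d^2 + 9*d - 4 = (d - 1)*(d^2 - 5*d + 4) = (d - 4)*(d - 1)*(d - 1)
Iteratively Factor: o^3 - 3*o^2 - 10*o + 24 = (o + 3)*(o^2 - 6*o + 8) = (o - 2)*(o + 3)*(o - 4)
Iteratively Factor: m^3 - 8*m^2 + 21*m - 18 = (m - 3)*(m^2 - 5*m + 6) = (m - 3)*(m - 2)*(m - 3)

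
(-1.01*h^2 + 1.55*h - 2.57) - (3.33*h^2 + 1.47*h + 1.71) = -4.34*h^2 + 0.0800000000000001*h - 4.28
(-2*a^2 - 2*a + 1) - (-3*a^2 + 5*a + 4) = a^2 - 7*a - 3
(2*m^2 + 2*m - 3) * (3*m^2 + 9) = 6*m^4 + 6*m^3 + 9*m^2 + 18*m - 27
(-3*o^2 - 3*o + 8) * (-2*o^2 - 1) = 6*o^4 + 6*o^3 - 13*o^2 + 3*o - 8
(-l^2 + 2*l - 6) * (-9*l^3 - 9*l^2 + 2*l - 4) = 9*l^5 - 9*l^4 + 34*l^3 + 62*l^2 - 20*l + 24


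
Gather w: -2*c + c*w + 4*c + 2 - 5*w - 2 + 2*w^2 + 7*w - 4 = 2*c + 2*w^2 + w*(c + 2) - 4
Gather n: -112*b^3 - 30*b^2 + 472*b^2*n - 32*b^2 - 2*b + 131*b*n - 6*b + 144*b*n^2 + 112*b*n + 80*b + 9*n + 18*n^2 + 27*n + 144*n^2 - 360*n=-112*b^3 - 62*b^2 + 72*b + n^2*(144*b + 162) + n*(472*b^2 + 243*b - 324)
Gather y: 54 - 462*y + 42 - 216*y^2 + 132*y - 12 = -216*y^2 - 330*y + 84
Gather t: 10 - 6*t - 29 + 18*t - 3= 12*t - 22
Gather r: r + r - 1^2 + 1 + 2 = 2*r + 2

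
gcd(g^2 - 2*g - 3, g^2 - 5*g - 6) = g + 1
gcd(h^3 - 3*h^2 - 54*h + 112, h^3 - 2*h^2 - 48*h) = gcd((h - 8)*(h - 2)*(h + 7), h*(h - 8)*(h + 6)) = h - 8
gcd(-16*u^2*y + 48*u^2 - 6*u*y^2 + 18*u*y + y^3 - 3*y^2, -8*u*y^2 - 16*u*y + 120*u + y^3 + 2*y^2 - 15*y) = -8*u*y + 24*u + y^2 - 3*y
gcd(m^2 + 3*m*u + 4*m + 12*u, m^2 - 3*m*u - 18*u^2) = m + 3*u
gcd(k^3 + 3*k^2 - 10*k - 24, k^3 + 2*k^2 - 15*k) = k - 3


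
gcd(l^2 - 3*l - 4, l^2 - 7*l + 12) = l - 4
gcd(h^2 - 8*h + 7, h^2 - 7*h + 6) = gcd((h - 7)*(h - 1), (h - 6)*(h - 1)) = h - 1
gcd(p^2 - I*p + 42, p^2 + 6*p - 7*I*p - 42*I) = p - 7*I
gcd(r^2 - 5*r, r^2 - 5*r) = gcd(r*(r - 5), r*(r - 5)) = r^2 - 5*r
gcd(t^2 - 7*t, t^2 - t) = t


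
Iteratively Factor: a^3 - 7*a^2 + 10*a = (a - 2)*(a^2 - 5*a) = (a - 5)*(a - 2)*(a)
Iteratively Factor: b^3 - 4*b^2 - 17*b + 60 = (b - 5)*(b^2 + b - 12) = (b - 5)*(b - 3)*(b + 4)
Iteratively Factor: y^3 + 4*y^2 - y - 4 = (y + 4)*(y^2 - 1) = (y + 1)*(y + 4)*(y - 1)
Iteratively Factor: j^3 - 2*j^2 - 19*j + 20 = (j + 4)*(j^2 - 6*j + 5) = (j - 5)*(j + 4)*(j - 1)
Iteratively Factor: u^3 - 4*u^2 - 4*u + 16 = (u - 2)*(u^2 - 2*u - 8) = (u - 4)*(u - 2)*(u + 2)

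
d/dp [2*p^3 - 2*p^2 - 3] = 2*p*(3*p - 2)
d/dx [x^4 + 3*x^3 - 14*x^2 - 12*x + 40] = 4*x^3 + 9*x^2 - 28*x - 12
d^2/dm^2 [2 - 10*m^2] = -20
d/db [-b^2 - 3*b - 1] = -2*b - 3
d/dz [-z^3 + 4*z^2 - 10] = z*(8 - 3*z)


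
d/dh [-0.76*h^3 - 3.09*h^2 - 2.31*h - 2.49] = -2.28*h^2 - 6.18*h - 2.31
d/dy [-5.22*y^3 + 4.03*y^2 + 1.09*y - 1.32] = -15.66*y^2 + 8.06*y + 1.09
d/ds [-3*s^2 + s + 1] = 1 - 6*s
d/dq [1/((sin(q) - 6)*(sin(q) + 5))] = (-sin(2*q) + cos(q))/((sin(q) - 6)^2*(sin(q) + 5)^2)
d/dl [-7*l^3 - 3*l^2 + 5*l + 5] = -21*l^2 - 6*l + 5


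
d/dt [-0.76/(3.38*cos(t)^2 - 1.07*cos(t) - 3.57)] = (0.8132 - 5.1376*cos(t))*sin(t)/(-3.38*cos(t)^2 + 1.07*cos(t) + 3.57)^2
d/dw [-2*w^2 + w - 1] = 1 - 4*w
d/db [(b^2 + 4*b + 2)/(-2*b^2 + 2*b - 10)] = (5*b^2 - 6*b - 22)/(2*(b^4 - 2*b^3 + 11*b^2 - 10*b + 25))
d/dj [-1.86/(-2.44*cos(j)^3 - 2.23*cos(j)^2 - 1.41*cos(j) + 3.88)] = (13.6152*cos(j)^2 + 8.2956*cos(j) + 2.6226)*sin(j)/(2.44*cos(j)^3 + 2.23*cos(j)^2 + 1.41*cos(j) - 3.88)^2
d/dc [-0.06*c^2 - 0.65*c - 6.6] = -0.12*c - 0.65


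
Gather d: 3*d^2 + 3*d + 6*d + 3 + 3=3*d^2 + 9*d + 6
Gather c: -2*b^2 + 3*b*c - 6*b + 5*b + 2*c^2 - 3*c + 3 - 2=-2*b^2 - b + 2*c^2 + c*(3*b - 3) + 1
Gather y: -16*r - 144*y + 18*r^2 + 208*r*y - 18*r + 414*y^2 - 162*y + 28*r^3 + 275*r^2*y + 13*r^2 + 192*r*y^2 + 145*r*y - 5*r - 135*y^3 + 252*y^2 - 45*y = 28*r^3 + 31*r^2 - 39*r - 135*y^3 + y^2*(192*r + 666) + y*(275*r^2 + 353*r - 351)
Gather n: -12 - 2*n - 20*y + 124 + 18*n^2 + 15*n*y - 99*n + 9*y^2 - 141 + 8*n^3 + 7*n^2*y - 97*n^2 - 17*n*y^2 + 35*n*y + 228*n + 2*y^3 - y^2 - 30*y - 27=8*n^3 + n^2*(7*y - 79) + n*(-17*y^2 + 50*y + 127) + 2*y^3 + 8*y^2 - 50*y - 56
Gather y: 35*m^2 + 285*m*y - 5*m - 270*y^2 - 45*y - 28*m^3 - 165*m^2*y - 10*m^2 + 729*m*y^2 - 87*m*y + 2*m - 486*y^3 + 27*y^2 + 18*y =-28*m^3 + 25*m^2 - 3*m - 486*y^3 + y^2*(729*m - 243) + y*(-165*m^2 + 198*m - 27)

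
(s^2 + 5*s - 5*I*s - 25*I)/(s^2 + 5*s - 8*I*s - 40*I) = (s - 5*I)/(s - 8*I)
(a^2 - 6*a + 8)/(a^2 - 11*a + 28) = (a - 2)/(a - 7)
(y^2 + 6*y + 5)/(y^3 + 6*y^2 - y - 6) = (y + 5)/(y^2 + 5*y - 6)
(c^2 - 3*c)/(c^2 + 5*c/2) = 2*(c - 3)/(2*c + 5)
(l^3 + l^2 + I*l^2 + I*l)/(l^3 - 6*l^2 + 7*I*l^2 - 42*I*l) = (l^2 + l*(1 + I) + I)/(l^2 + l*(-6 + 7*I) - 42*I)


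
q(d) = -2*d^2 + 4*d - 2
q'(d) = 4 - 4*d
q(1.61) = -0.74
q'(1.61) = -2.44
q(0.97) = -0.00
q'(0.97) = 0.12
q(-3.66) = -43.43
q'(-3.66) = 18.64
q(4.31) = -21.91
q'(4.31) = -13.24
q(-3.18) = -34.94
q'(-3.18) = 16.72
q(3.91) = -16.94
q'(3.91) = -11.64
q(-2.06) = -18.73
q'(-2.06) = 12.24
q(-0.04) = -2.16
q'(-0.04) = 4.16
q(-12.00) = -338.00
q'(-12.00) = 52.00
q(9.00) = -128.00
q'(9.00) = -32.00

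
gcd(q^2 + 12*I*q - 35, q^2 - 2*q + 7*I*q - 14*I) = q + 7*I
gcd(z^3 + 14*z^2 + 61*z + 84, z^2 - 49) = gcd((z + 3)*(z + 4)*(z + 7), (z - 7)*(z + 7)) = z + 7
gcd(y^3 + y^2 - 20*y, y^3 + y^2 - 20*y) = y^3 + y^2 - 20*y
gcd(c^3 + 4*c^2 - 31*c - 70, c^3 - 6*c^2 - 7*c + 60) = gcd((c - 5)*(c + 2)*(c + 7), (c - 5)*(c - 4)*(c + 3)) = c - 5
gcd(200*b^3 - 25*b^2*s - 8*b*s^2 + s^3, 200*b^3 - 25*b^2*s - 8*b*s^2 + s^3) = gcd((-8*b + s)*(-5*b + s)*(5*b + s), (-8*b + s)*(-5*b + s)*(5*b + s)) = 200*b^3 - 25*b^2*s - 8*b*s^2 + s^3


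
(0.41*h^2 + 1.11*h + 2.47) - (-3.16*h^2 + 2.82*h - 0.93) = 3.57*h^2 - 1.71*h + 3.4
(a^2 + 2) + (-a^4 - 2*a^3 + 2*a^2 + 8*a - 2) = -a^4 - 2*a^3 + 3*a^2 + 8*a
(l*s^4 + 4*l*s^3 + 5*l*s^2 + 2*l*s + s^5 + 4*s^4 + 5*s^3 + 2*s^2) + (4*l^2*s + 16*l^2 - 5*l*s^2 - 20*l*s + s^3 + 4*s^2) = 4*l^2*s + 16*l^2 + l*s^4 + 4*l*s^3 - 18*l*s + s^5 + 4*s^4 + 6*s^3 + 6*s^2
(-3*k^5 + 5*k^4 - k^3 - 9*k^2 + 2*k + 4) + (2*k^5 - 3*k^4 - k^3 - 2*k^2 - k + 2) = -k^5 + 2*k^4 - 2*k^3 - 11*k^2 + k + 6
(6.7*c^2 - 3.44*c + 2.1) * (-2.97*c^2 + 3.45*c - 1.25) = -19.899*c^4 + 33.3318*c^3 - 26.48*c^2 + 11.545*c - 2.625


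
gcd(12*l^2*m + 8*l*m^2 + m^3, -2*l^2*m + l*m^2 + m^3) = 2*l*m + m^2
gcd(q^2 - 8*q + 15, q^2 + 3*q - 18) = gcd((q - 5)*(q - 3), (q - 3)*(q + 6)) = q - 3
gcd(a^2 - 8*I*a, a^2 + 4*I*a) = a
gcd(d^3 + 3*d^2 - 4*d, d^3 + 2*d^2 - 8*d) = d^2 + 4*d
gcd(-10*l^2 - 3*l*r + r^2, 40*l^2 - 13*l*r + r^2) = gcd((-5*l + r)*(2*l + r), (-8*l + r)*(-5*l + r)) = -5*l + r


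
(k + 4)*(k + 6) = k^2 + 10*k + 24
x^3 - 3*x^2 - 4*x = x*(x - 4)*(x + 1)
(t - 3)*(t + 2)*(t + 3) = t^3 + 2*t^2 - 9*t - 18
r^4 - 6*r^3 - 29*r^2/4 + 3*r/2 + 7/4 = (r - 7)*(r - 1/2)*(r + 1/2)*(r + 1)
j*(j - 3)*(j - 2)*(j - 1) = j^4 - 6*j^3 + 11*j^2 - 6*j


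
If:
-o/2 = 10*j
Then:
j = -o/20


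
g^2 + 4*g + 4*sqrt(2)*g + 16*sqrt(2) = (g + 4)*(g + 4*sqrt(2))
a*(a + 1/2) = a^2 + a/2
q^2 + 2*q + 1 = (q + 1)^2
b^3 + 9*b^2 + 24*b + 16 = (b + 1)*(b + 4)^2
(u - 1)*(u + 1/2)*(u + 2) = u^3 + 3*u^2/2 - 3*u/2 - 1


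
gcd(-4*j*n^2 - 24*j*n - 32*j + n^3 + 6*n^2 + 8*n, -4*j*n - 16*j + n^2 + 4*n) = 4*j*n + 16*j - n^2 - 4*n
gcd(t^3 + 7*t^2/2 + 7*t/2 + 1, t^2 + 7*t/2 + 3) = t + 2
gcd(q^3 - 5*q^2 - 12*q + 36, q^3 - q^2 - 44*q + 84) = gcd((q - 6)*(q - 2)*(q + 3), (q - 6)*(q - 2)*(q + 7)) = q^2 - 8*q + 12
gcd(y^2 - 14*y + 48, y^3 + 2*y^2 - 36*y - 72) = y - 6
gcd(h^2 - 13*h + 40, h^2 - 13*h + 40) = h^2 - 13*h + 40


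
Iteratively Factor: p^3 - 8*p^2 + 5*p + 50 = (p + 2)*(p^2 - 10*p + 25) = (p - 5)*(p + 2)*(p - 5)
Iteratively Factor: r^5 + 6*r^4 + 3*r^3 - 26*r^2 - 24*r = (r + 3)*(r^4 + 3*r^3 - 6*r^2 - 8*r) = (r + 3)*(r + 4)*(r^3 - r^2 - 2*r) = (r - 2)*(r + 3)*(r + 4)*(r^2 + r) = r*(r - 2)*(r + 3)*(r + 4)*(r + 1)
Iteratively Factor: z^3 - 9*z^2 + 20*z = (z - 5)*(z^2 - 4*z) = (z - 5)*(z - 4)*(z)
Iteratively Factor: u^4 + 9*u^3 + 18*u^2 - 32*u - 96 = (u + 3)*(u^3 + 6*u^2 - 32) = (u + 3)*(u + 4)*(u^2 + 2*u - 8) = (u + 3)*(u + 4)^2*(u - 2)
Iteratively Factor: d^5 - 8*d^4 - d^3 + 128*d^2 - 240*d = (d - 5)*(d^4 - 3*d^3 - 16*d^2 + 48*d) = d*(d - 5)*(d^3 - 3*d^2 - 16*d + 48) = d*(d - 5)*(d - 4)*(d^2 + d - 12) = d*(d - 5)*(d - 4)*(d + 4)*(d - 3)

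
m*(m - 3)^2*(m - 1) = m^4 - 7*m^3 + 15*m^2 - 9*m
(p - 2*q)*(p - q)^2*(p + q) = p^4 - 3*p^3*q + p^2*q^2 + 3*p*q^3 - 2*q^4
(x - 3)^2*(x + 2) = x^3 - 4*x^2 - 3*x + 18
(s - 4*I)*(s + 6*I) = s^2 + 2*I*s + 24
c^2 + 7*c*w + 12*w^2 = (c + 3*w)*(c + 4*w)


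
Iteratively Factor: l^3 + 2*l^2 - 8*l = (l)*(l^2 + 2*l - 8) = l*(l - 2)*(l + 4)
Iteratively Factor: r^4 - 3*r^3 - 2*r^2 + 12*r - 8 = (r + 2)*(r^3 - 5*r^2 + 8*r - 4) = (r - 2)*(r + 2)*(r^2 - 3*r + 2) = (r - 2)^2*(r + 2)*(r - 1)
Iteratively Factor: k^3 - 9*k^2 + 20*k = (k - 5)*(k^2 - 4*k) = (k - 5)*(k - 4)*(k)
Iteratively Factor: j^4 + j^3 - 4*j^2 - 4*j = (j)*(j^3 + j^2 - 4*j - 4) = j*(j + 1)*(j^2 - 4) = j*(j - 2)*(j + 1)*(j + 2)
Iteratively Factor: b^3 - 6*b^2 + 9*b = (b)*(b^2 - 6*b + 9) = b*(b - 3)*(b - 3)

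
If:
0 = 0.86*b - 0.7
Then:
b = 0.81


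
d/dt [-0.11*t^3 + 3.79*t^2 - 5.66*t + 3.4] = -0.33*t^2 + 7.58*t - 5.66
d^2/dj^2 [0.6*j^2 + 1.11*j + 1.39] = 1.20000000000000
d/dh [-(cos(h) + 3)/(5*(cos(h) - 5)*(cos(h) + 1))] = (sin(h)^2 - 6*cos(h) + 6)*sin(h)/(5*(cos(h) - 5)^2*(cos(h) + 1)^2)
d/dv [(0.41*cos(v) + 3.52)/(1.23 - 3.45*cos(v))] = -12.6483*sin(v)/(3.45*cos(v) - 1.23)^2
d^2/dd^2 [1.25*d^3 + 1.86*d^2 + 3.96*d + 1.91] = 7.5*d + 3.72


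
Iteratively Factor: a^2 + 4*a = (a + 4)*(a)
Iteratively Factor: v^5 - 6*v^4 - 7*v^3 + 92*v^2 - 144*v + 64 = (v - 4)*(v^4 - 2*v^3 - 15*v^2 + 32*v - 16) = (v - 4)*(v + 4)*(v^3 - 6*v^2 + 9*v - 4) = (v - 4)*(v - 1)*(v + 4)*(v^2 - 5*v + 4) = (v - 4)*(v - 1)^2*(v + 4)*(v - 4)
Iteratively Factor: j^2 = (j)*(j)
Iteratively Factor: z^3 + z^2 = (z)*(z^2 + z) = z^2*(z + 1)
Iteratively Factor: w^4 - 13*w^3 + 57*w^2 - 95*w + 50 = (w - 2)*(w^3 - 11*w^2 + 35*w - 25) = (w - 5)*(w - 2)*(w^2 - 6*w + 5) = (w - 5)^2*(w - 2)*(w - 1)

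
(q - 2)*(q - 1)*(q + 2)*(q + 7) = q^4 + 6*q^3 - 11*q^2 - 24*q + 28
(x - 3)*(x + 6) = x^2 + 3*x - 18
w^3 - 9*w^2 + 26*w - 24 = (w - 4)*(w - 3)*(w - 2)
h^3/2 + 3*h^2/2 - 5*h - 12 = (h/2 + 1)*(h - 3)*(h + 4)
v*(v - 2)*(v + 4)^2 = v^4 + 6*v^3 - 32*v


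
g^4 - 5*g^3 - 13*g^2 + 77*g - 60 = (g - 5)*(g - 3)*(g - 1)*(g + 4)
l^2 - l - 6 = (l - 3)*(l + 2)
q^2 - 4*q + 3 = (q - 3)*(q - 1)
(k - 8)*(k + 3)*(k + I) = k^3 - 5*k^2 + I*k^2 - 24*k - 5*I*k - 24*I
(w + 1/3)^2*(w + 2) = w^3 + 8*w^2/3 + 13*w/9 + 2/9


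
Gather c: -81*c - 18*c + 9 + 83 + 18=110 - 99*c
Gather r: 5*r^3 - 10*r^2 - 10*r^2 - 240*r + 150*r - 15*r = 5*r^3 - 20*r^2 - 105*r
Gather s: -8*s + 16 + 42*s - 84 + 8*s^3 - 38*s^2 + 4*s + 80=8*s^3 - 38*s^2 + 38*s + 12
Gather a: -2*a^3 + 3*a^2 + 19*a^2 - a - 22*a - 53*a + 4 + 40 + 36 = -2*a^3 + 22*a^2 - 76*a + 80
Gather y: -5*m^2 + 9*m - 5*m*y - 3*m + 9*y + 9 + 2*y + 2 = -5*m^2 + 6*m + y*(11 - 5*m) + 11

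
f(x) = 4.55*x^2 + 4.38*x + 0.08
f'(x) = 9.1*x + 4.38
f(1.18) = 11.58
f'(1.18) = 15.12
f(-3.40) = 37.79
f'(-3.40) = -26.56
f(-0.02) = -0.01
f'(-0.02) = 4.20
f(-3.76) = 47.94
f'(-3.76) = -29.84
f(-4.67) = 78.86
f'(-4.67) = -38.12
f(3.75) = 80.49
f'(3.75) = 38.50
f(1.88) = 24.40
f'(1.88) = 21.49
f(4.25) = 100.88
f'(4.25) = 43.06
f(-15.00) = 958.13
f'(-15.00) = -132.12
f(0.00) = 0.08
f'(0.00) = 4.38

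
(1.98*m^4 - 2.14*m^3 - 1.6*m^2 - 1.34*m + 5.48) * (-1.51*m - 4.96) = -2.9898*m^5 - 6.5894*m^4 + 13.0304*m^3 + 9.9594*m^2 - 1.6284*m - 27.1808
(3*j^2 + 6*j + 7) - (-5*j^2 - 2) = 8*j^2 + 6*j + 9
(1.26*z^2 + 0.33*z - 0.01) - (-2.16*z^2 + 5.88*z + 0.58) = 3.42*z^2 - 5.55*z - 0.59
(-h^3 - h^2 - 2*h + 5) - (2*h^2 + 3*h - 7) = -h^3 - 3*h^2 - 5*h + 12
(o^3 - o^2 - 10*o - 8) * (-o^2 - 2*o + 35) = -o^5 - o^4 + 47*o^3 - 7*o^2 - 334*o - 280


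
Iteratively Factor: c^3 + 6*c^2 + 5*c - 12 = (c - 1)*(c^2 + 7*c + 12) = (c - 1)*(c + 4)*(c + 3)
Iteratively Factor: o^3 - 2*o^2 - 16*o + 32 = (o - 4)*(o^2 + 2*o - 8) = (o - 4)*(o + 4)*(o - 2)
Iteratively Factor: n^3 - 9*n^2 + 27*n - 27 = (n - 3)*(n^2 - 6*n + 9) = (n - 3)^2*(n - 3)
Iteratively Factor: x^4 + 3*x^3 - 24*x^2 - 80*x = (x)*(x^3 + 3*x^2 - 24*x - 80) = x*(x + 4)*(x^2 - x - 20) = x*(x + 4)^2*(x - 5)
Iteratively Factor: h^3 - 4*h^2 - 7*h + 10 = (h + 2)*(h^2 - 6*h + 5) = (h - 1)*(h + 2)*(h - 5)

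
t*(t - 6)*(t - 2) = t^3 - 8*t^2 + 12*t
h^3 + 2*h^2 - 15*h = h*(h - 3)*(h + 5)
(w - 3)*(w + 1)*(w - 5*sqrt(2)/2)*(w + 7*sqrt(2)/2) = w^4 - 2*w^3 + sqrt(2)*w^3 - 41*w^2/2 - 2*sqrt(2)*w^2 - 3*sqrt(2)*w + 35*w + 105/2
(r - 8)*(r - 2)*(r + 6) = r^3 - 4*r^2 - 44*r + 96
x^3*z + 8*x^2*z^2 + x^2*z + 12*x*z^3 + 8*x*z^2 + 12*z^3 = (x + 2*z)*(x + 6*z)*(x*z + z)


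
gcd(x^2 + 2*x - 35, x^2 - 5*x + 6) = 1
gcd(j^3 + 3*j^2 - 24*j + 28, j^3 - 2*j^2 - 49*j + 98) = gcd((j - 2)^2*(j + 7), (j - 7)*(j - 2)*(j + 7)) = j^2 + 5*j - 14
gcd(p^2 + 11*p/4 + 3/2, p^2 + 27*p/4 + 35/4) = 1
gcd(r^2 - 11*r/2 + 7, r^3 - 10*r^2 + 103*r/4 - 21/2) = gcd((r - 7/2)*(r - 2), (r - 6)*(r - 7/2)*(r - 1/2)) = r - 7/2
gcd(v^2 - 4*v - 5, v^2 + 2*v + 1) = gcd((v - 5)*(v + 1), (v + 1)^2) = v + 1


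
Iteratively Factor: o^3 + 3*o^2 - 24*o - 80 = (o + 4)*(o^2 - o - 20) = (o - 5)*(o + 4)*(o + 4)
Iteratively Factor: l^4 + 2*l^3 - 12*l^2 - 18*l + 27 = (l + 3)*(l^3 - l^2 - 9*l + 9) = (l - 3)*(l + 3)*(l^2 + 2*l - 3) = (l - 3)*(l - 1)*(l + 3)*(l + 3)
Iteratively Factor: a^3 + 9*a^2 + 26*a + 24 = (a + 2)*(a^2 + 7*a + 12) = (a + 2)*(a + 3)*(a + 4)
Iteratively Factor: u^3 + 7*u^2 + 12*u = (u)*(u^2 + 7*u + 12) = u*(u + 3)*(u + 4)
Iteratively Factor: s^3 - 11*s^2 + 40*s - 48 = (s - 4)*(s^2 - 7*s + 12) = (s - 4)^2*(s - 3)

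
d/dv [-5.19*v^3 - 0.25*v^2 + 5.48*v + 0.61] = -15.57*v^2 - 0.5*v + 5.48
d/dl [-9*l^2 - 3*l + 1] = -18*l - 3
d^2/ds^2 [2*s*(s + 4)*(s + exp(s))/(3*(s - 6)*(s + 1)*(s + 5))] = 2*(s^8*exp(s) + 2*s^7*exp(s) - 76*s^6*exp(s) + 8*s^6 - 284*s^5*exp(s) + 186*s^5 + 1343*s^4*exp(s) + 1104*s^4 + 8534*s^3*exp(s) + 3602*s^3 + 15360*s^2*exp(s) + 5580*s^2 + 14640*s*exp(s) + 5400*s + 1560*exp(s) + 7200)/(3*(s^9 - 93*s^7 - 90*s^6 + 2883*s^5 + 5580*s^4 - 27091*s^3 - 86490*s^2 - 83700*s - 27000))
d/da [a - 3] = 1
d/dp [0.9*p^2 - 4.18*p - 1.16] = 1.8*p - 4.18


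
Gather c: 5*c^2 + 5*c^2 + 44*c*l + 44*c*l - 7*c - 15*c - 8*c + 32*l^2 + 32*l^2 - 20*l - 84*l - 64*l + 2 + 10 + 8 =10*c^2 + c*(88*l - 30) + 64*l^2 - 168*l + 20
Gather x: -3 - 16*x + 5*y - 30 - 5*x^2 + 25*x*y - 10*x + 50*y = -5*x^2 + x*(25*y - 26) + 55*y - 33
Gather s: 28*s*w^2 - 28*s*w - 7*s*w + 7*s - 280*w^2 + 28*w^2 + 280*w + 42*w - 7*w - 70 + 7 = s*(28*w^2 - 35*w + 7) - 252*w^2 + 315*w - 63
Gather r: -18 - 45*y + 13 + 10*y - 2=-35*y - 7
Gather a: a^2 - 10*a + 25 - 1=a^2 - 10*a + 24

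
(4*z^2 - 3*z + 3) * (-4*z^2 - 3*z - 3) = -16*z^4 - 15*z^2 - 9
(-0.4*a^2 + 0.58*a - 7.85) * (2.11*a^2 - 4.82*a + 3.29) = -0.844*a^4 + 3.1518*a^3 - 20.6751*a^2 + 39.7452*a - 25.8265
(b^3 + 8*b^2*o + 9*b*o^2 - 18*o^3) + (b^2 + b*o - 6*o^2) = b^3 + 8*b^2*o + b^2 + 9*b*o^2 + b*o - 18*o^3 - 6*o^2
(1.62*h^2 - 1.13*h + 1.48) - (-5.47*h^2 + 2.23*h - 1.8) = 7.09*h^2 - 3.36*h + 3.28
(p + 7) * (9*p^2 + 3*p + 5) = 9*p^3 + 66*p^2 + 26*p + 35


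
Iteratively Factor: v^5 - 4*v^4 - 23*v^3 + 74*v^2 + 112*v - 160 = (v + 2)*(v^4 - 6*v^3 - 11*v^2 + 96*v - 80) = (v + 2)*(v + 4)*(v^3 - 10*v^2 + 29*v - 20) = (v - 5)*(v + 2)*(v + 4)*(v^2 - 5*v + 4) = (v - 5)*(v - 1)*(v + 2)*(v + 4)*(v - 4)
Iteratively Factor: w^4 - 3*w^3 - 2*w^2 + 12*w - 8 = (w + 2)*(w^3 - 5*w^2 + 8*w - 4) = (w - 2)*(w + 2)*(w^2 - 3*w + 2) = (w - 2)*(w - 1)*(w + 2)*(w - 2)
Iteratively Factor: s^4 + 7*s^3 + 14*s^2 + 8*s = (s + 1)*(s^3 + 6*s^2 + 8*s) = s*(s + 1)*(s^2 + 6*s + 8) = s*(s + 1)*(s + 2)*(s + 4)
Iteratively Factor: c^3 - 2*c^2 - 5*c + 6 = (c + 2)*(c^2 - 4*c + 3) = (c - 3)*(c + 2)*(c - 1)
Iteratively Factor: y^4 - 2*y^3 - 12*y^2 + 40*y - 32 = (y - 2)*(y^3 - 12*y + 16) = (y - 2)^2*(y^2 + 2*y - 8) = (y - 2)^2*(y + 4)*(y - 2)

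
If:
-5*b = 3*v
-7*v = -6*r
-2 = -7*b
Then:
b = 2/7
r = -5/9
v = -10/21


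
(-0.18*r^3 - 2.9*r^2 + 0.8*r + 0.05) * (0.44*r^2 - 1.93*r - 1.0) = -0.0792*r^5 - 0.9286*r^4 + 6.129*r^3 + 1.378*r^2 - 0.8965*r - 0.05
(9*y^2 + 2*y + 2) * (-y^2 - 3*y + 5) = -9*y^4 - 29*y^3 + 37*y^2 + 4*y + 10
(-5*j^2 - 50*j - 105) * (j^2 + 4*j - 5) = -5*j^4 - 70*j^3 - 280*j^2 - 170*j + 525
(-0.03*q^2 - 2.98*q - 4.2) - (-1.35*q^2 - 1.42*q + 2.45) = 1.32*q^2 - 1.56*q - 6.65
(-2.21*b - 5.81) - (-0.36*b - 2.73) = -1.85*b - 3.08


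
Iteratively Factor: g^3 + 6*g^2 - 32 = (g - 2)*(g^2 + 8*g + 16) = (g - 2)*(g + 4)*(g + 4)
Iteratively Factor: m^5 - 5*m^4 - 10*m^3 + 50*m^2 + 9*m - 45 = (m + 1)*(m^4 - 6*m^3 - 4*m^2 + 54*m - 45) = (m - 5)*(m + 1)*(m^3 - m^2 - 9*m + 9) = (m - 5)*(m - 1)*(m + 1)*(m^2 - 9) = (m - 5)*(m - 1)*(m + 1)*(m + 3)*(m - 3)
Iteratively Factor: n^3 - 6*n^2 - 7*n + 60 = (n - 5)*(n^2 - n - 12) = (n - 5)*(n - 4)*(n + 3)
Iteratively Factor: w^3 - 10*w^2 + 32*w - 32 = (w - 2)*(w^2 - 8*w + 16) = (w - 4)*(w - 2)*(w - 4)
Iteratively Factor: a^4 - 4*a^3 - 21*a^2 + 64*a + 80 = (a + 1)*(a^3 - 5*a^2 - 16*a + 80) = (a + 1)*(a + 4)*(a^2 - 9*a + 20) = (a - 5)*(a + 1)*(a + 4)*(a - 4)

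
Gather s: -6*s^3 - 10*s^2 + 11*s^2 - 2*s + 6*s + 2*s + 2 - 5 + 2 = -6*s^3 + s^2 + 6*s - 1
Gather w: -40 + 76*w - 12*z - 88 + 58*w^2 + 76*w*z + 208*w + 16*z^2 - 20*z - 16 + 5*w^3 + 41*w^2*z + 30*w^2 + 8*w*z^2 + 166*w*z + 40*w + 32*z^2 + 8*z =5*w^3 + w^2*(41*z + 88) + w*(8*z^2 + 242*z + 324) + 48*z^2 - 24*z - 144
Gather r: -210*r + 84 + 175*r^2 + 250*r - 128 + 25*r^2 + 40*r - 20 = 200*r^2 + 80*r - 64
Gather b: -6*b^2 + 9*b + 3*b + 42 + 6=-6*b^2 + 12*b + 48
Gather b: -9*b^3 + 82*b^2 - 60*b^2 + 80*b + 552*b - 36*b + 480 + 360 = -9*b^3 + 22*b^2 + 596*b + 840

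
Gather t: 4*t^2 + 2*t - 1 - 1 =4*t^2 + 2*t - 2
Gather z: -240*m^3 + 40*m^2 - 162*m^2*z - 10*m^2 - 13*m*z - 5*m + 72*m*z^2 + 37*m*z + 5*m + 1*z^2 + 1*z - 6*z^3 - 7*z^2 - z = -240*m^3 + 30*m^2 - 6*z^3 + z^2*(72*m - 6) + z*(-162*m^2 + 24*m)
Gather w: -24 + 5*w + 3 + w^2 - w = w^2 + 4*w - 21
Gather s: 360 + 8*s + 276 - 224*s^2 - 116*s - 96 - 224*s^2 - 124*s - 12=-448*s^2 - 232*s + 528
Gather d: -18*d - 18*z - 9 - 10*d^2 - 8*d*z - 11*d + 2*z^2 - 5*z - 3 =-10*d^2 + d*(-8*z - 29) + 2*z^2 - 23*z - 12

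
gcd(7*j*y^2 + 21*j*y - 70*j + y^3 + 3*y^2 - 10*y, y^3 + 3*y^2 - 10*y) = y^2 + 3*y - 10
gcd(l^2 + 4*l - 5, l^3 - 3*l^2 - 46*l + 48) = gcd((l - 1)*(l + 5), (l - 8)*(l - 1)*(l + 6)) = l - 1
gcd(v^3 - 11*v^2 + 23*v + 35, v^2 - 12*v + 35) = v^2 - 12*v + 35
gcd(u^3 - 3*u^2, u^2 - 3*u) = u^2 - 3*u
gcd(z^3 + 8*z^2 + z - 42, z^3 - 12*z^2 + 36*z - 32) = z - 2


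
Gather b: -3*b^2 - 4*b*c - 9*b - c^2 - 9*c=-3*b^2 + b*(-4*c - 9) - c^2 - 9*c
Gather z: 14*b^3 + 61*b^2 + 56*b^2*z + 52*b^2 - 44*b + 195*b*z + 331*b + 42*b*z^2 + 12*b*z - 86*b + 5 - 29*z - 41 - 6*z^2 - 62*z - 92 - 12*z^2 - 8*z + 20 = 14*b^3 + 113*b^2 + 201*b + z^2*(42*b - 18) + z*(56*b^2 + 207*b - 99) - 108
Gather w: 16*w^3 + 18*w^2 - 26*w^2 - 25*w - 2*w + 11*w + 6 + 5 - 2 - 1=16*w^3 - 8*w^2 - 16*w + 8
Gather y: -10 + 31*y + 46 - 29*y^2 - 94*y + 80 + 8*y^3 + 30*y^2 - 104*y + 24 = 8*y^3 + y^2 - 167*y + 140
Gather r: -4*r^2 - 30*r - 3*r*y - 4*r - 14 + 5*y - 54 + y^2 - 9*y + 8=-4*r^2 + r*(-3*y - 34) + y^2 - 4*y - 60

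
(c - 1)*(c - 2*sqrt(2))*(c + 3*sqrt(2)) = c^3 - c^2 + sqrt(2)*c^2 - 12*c - sqrt(2)*c + 12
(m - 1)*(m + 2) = m^2 + m - 2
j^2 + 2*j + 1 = (j + 1)^2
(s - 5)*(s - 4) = s^2 - 9*s + 20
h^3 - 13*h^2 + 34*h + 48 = (h - 8)*(h - 6)*(h + 1)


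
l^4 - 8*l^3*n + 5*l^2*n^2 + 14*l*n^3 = l*(l - 7*n)*(l - 2*n)*(l + n)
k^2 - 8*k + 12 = (k - 6)*(k - 2)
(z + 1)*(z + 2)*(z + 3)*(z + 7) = z^4 + 13*z^3 + 53*z^2 + 83*z + 42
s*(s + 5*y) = s^2 + 5*s*y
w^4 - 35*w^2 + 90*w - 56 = (w - 4)*(w - 2)*(w - 1)*(w + 7)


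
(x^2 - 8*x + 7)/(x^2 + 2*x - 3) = (x - 7)/(x + 3)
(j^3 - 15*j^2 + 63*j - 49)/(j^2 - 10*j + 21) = (j^2 - 8*j + 7)/(j - 3)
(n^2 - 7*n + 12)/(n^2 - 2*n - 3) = (n - 4)/(n + 1)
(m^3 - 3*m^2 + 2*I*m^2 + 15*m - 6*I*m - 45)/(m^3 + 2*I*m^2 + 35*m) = (m^3 + m^2*(-3 + 2*I) + 3*m*(5 - 2*I) - 45)/(m*(m^2 + 2*I*m + 35))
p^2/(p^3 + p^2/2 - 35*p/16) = 16*p/(16*p^2 + 8*p - 35)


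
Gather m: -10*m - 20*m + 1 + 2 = 3 - 30*m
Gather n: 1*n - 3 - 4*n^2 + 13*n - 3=-4*n^2 + 14*n - 6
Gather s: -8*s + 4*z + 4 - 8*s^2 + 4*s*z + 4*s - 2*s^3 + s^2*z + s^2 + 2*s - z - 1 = -2*s^3 + s^2*(z - 7) + s*(4*z - 2) + 3*z + 3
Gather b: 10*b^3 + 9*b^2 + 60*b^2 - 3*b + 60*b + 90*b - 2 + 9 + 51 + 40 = 10*b^3 + 69*b^2 + 147*b + 98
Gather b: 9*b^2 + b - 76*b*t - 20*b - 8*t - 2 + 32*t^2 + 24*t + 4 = 9*b^2 + b*(-76*t - 19) + 32*t^2 + 16*t + 2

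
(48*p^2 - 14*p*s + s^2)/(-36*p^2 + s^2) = (-8*p + s)/(6*p + s)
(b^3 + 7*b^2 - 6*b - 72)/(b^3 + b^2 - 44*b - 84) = (b^2 + b - 12)/(b^2 - 5*b - 14)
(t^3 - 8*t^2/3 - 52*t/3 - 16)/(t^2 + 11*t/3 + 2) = (3*t^3 - 8*t^2 - 52*t - 48)/(3*t^2 + 11*t + 6)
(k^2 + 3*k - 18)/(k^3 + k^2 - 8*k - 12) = (k + 6)/(k^2 + 4*k + 4)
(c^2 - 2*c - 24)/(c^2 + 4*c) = (c - 6)/c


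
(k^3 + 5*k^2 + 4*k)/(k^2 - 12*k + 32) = k*(k^2 + 5*k + 4)/(k^2 - 12*k + 32)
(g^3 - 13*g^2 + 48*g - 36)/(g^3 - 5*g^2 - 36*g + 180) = (g^2 - 7*g + 6)/(g^2 + g - 30)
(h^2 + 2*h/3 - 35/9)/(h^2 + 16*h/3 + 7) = (h - 5/3)/(h + 3)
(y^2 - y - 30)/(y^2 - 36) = (y + 5)/(y + 6)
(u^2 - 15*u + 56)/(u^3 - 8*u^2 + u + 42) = (u - 8)/(u^2 - u - 6)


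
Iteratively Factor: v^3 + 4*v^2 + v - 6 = (v + 2)*(v^2 + 2*v - 3) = (v + 2)*(v + 3)*(v - 1)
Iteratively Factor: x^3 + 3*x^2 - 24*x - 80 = (x - 5)*(x^2 + 8*x + 16) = (x - 5)*(x + 4)*(x + 4)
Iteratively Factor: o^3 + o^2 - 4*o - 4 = (o + 2)*(o^2 - o - 2) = (o - 2)*(o + 2)*(o + 1)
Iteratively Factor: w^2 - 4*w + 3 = (w - 1)*(w - 3)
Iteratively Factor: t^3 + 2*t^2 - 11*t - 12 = (t + 4)*(t^2 - 2*t - 3) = (t - 3)*(t + 4)*(t + 1)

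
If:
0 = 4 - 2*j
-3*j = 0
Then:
No Solution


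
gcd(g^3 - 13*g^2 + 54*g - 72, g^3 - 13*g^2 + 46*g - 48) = g - 3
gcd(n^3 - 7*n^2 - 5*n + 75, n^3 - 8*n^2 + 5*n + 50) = n^2 - 10*n + 25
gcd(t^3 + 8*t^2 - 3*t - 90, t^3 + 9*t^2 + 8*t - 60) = t^2 + 11*t + 30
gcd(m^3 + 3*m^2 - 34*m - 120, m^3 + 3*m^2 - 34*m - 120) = m^3 + 3*m^2 - 34*m - 120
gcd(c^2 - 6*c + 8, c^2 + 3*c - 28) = c - 4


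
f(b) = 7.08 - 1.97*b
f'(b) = -1.97000000000000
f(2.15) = 2.84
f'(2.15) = -1.97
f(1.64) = 3.85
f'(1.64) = -1.97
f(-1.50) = 10.04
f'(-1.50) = -1.97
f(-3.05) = 13.09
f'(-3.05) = -1.97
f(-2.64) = 12.28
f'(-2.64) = -1.97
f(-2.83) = 12.66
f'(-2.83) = -1.97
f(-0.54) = 8.14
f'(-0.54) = -1.97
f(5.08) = -2.93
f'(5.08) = -1.97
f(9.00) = -10.65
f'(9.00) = -1.97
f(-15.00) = 36.63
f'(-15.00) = -1.97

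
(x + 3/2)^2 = x^2 + 3*x + 9/4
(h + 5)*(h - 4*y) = h^2 - 4*h*y + 5*h - 20*y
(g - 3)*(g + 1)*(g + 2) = g^3 - 7*g - 6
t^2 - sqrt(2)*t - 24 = (t - 4*sqrt(2))*(t + 3*sqrt(2))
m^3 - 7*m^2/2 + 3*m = m*(m - 2)*(m - 3/2)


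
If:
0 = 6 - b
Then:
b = 6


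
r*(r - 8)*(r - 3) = r^3 - 11*r^2 + 24*r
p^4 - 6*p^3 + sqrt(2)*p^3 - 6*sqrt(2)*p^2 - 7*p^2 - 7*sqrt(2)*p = p*(p - 7)*(p + 1)*(p + sqrt(2))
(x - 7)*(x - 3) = x^2 - 10*x + 21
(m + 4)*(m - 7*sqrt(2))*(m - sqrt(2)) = m^3 - 8*sqrt(2)*m^2 + 4*m^2 - 32*sqrt(2)*m + 14*m + 56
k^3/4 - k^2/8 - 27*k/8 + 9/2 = (k/4 + 1)*(k - 3)*(k - 3/2)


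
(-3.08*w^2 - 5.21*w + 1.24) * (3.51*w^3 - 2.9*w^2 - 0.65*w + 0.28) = -10.8108*w^5 - 9.3551*w^4 + 21.4634*w^3 - 1.0719*w^2 - 2.2648*w + 0.3472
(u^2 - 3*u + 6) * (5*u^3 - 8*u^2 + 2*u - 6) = 5*u^5 - 23*u^4 + 56*u^3 - 60*u^2 + 30*u - 36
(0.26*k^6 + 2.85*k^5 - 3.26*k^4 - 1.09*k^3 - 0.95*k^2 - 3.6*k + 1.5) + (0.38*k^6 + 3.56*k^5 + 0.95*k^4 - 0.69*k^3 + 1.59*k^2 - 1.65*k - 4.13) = 0.64*k^6 + 6.41*k^5 - 2.31*k^4 - 1.78*k^3 + 0.64*k^2 - 5.25*k - 2.63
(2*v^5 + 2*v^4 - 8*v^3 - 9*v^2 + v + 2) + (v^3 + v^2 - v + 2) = 2*v^5 + 2*v^4 - 7*v^3 - 8*v^2 + 4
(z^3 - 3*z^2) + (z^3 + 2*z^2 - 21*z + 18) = 2*z^3 - z^2 - 21*z + 18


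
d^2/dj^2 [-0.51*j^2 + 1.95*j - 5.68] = -1.02000000000000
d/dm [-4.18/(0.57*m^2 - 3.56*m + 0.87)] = (4.7652*m - 14.8808)/(0.57*m^2 - 3.56*m + 0.87)^2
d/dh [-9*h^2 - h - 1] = -18*h - 1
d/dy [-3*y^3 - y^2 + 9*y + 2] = -9*y^2 - 2*y + 9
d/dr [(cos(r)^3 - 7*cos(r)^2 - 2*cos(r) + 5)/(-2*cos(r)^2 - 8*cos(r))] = (cos(r)^4 + 8*cos(r)^3 - 26*cos(r)^2 - 10*cos(r) - 20)*sin(r)/(2*(cos(r) + 4)^2*cos(r)^2)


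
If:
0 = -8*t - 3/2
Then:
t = -3/16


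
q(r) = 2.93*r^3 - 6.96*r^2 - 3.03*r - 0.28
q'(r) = 8.79*r^2 - 13.92*r - 3.03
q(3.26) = 17.39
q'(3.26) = 45.01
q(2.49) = -5.74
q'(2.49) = 16.81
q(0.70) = -4.81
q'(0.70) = -8.47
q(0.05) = -0.45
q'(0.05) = -3.70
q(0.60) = -3.97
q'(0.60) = -8.22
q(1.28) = -9.42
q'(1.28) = -6.45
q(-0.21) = 0.02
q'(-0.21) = 0.28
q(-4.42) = -375.87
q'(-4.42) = 230.22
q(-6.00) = -865.54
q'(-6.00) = 396.93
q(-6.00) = -865.54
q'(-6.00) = 396.93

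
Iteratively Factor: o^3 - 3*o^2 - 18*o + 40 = (o - 5)*(o^2 + 2*o - 8) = (o - 5)*(o + 4)*(o - 2)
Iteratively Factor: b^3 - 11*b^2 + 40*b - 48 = (b - 4)*(b^2 - 7*b + 12) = (b - 4)*(b - 3)*(b - 4)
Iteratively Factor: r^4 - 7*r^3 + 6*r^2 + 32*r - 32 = (r - 4)*(r^3 - 3*r^2 - 6*r + 8) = (r - 4)*(r + 2)*(r^2 - 5*r + 4) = (r - 4)*(r - 1)*(r + 2)*(r - 4)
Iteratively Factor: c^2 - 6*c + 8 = (c - 4)*(c - 2)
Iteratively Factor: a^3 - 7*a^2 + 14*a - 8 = (a - 1)*(a^2 - 6*a + 8) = (a - 2)*(a - 1)*(a - 4)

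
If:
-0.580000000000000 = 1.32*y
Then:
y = -0.44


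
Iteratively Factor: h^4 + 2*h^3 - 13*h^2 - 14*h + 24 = (h + 2)*(h^3 - 13*h + 12) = (h - 3)*(h + 2)*(h^2 + 3*h - 4) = (h - 3)*(h + 2)*(h + 4)*(h - 1)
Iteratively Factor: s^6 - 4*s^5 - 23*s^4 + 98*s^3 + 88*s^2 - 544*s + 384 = (s - 4)*(s^5 - 23*s^3 + 6*s^2 + 112*s - 96) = (s - 4)^2*(s^4 + 4*s^3 - 7*s^2 - 22*s + 24) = (s - 4)^2*(s - 2)*(s^3 + 6*s^2 + 5*s - 12) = (s - 4)^2*(s - 2)*(s - 1)*(s^2 + 7*s + 12) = (s - 4)^2*(s - 2)*(s - 1)*(s + 3)*(s + 4)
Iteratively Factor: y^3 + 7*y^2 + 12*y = (y + 3)*(y^2 + 4*y) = y*(y + 3)*(y + 4)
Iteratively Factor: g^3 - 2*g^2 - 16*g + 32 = (g - 2)*(g^2 - 16) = (g - 4)*(g - 2)*(g + 4)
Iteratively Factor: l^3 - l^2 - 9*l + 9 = (l - 1)*(l^2 - 9) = (l - 1)*(l + 3)*(l - 3)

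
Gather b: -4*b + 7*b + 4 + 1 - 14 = 3*b - 9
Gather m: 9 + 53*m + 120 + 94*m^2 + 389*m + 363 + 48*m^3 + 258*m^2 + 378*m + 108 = 48*m^3 + 352*m^2 + 820*m + 600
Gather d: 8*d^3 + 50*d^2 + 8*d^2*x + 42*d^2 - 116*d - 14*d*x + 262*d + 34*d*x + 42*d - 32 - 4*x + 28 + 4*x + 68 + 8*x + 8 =8*d^3 + d^2*(8*x + 92) + d*(20*x + 188) + 8*x + 72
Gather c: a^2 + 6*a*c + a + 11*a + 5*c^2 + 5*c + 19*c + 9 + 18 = a^2 + 12*a + 5*c^2 + c*(6*a + 24) + 27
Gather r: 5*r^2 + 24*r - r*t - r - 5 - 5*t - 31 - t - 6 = 5*r^2 + r*(23 - t) - 6*t - 42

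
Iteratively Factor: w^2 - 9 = (w - 3)*(w + 3)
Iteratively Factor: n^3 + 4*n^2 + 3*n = (n)*(n^2 + 4*n + 3) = n*(n + 1)*(n + 3)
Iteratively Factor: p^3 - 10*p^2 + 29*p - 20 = (p - 1)*(p^2 - 9*p + 20) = (p - 4)*(p - 1)*(p - 5)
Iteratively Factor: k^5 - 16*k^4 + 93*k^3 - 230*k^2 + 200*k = (k - 4)*(k^4 - 12*k^3 + 45*k^2 - 50*k) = (k - 5)*(k - 4)*(k^3 - 7*k^2 + 10*k) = k*(k - 5)*(k - 4)*(k^2 - 7*k + 10) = k*(k - 5)^2*(k - 4)*(k - 2)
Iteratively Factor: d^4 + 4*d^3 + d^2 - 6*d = (d + 2)*(d^3 + 2*d^2 - 3*d) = d*(d + 2)*(d^2 + 2*d - 3) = d*(d + 2)*(d + 3)*(d - 1)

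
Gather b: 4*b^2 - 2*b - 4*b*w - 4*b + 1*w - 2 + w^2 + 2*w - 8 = 4*b^2 + b*(-4*w - 6) + w^2 + 3*w - 10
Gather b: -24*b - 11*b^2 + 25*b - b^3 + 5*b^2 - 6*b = -b^3 - 6*b^2 - 5*b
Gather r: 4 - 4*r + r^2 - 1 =r^2 - 4*r + 3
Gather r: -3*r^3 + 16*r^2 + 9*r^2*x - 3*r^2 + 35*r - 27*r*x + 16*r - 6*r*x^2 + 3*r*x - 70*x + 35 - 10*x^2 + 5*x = -3*r^3 + r^2*(9*x + 13) + r*(-6*x^2 - 24*x + 51) - 10*x^2 - 65*x + 35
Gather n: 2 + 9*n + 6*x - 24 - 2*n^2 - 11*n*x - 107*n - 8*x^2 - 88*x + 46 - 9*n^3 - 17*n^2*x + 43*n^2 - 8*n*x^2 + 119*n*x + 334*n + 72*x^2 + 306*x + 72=-9*n^3 + n^2*(41 - 17*x) + n*(-8*x^2 + 108*x + 236) + 64*x^2 + 224*x + 96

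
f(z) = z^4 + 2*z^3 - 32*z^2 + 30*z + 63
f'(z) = 4*z^3 + 6*z^2 - 64*z + 30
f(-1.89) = -108.75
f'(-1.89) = 145.39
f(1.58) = 44.64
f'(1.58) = -40.36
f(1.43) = 50.49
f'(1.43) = -37.55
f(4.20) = 83.87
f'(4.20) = 163.39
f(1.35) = 53.42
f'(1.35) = -35.62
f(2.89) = 0.47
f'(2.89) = -8.30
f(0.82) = 67.64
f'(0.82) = -16.24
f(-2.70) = -237.50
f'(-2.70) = 167.81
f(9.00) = 5760.00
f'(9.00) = 2856.00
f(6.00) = 819.00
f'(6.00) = 726.00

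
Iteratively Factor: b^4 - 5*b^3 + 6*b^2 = (b - 2)*(b^3 - 3*b^2) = (b - 3)*(b - 2)*(b^2) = b*(b - 3)*(b - 2)*(b)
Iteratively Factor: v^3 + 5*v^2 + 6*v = (v + 2)*(v^2 + 3*v) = (v + 2)*(v + 3)*(v)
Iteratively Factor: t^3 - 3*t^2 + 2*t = (t - 2)*(t^2 - t) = (t - 2)*(t - 1)*(t)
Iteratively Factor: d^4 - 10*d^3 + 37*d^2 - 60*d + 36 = (d - 3)*(d^3 - 7*d^2 + 16*d - 12) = (d - 3)^2*(d^2 - 4*d + 4) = (d - 3)^2*(d - 2)*(d - 2)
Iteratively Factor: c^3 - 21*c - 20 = (c + 4)*(c^2 - 4*c - 5) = (c - 5)*(c + 4)*(c + 1)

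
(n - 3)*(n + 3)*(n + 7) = n^3 + 7*n^2 - 9*n - 63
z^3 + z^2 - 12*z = z*(z - 3)*(z + 4)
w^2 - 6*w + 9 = (w - 3)^2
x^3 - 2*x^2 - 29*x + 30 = (x - 6)*(x - 1)*(x + 5)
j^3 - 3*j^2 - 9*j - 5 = (j - 5)*(j + 1)^2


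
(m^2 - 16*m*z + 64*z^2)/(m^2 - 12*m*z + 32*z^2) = (-m + 8*z)/(-m + 4*z)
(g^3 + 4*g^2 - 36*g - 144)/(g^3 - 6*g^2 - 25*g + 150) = (g^2 + 10*g + 24)/(g^2 - 25)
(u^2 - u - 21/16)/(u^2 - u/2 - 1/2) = (-16*u^2 + 16*u + 21)/(8*(-2*u^2 + u + 1))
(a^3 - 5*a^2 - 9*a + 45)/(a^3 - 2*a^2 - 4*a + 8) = (a^3 - 5*a^2 - 9*a + 45)/(a^3 - 2*a^2 - 4*a + 8)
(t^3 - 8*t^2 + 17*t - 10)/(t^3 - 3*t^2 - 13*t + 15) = (t - 2)/(t + 3)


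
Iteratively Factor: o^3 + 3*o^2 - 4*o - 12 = (o + 2)*(o^2 + o - 6) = (o + 2)*(o + 3)*(o - 2)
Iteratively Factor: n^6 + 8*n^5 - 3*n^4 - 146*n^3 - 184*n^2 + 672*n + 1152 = (n - 3)*(n^5 + 11*n^4 + 30*n^3 - 56*n^2 - 352*n - 384) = (n - 3)^2*(n^4 + 14*n^3 + 72*n^2 + 160*n + 128) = (n - 3)^2*(n + 4)*(n^3 + 10*n^2 + 32*n + 32) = (n - 3)^2*(n + 4)^2*(n^2 + 6*n + 8) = (n - 3)^2*(n + 2)*(n + 4)^2*(n + 4)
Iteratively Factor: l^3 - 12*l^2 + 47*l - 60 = (l - 5)*(l^2 - 7*l + 12) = (l - 5)*(l - 4)*(l - 3)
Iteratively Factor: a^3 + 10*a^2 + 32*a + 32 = (a + 2)*(a^2 + 8*a + 16) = (a + 2)*(a + 4)*(a + 4)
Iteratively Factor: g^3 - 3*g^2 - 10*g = (g + 2)*(g^2 - 5*g) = g*(g + 2)*(g - 5)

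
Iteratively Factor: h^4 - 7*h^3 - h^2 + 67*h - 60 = (h - 5)*(h^3 - 2*h^2 - 11*h + 12) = (h - 5)*(h - 1)*(h^2 - h - 12) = (h - 5)*(h - 1)*(h + 3)*(h - 4)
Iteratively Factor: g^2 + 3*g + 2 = (g + 1)*(g + 2)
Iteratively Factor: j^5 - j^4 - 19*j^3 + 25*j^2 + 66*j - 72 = (j - 3)*(j^4 + 2*j^3 - 13*j^2 - 14*j + 24) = (j - 3)*(j + 2)*(j^3 - 13*j + 12) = (j - 3)*(j - 1)*(j + 2)*(j^2 + j - 12) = (j - 3)^2*(j - 1)*(j + 2)*(j + 4)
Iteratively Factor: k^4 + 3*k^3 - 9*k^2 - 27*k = (k - 3)*(k^3 + 6*k^2 + 9*k) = (k - 3)*(k + 3)*(k^2 + 3*k) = k*(k - 3)*(k + 3)*(k + 3)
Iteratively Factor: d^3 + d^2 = (d + 1)*(d^2) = d*(d + 1)*(d)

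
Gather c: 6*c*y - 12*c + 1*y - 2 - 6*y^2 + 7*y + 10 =c*(6*y - 12) - 6*y^2 + 8*y + 8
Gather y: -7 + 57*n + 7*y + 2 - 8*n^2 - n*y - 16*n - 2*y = -8*n^2 + 41*n + y*(5 - n) - 5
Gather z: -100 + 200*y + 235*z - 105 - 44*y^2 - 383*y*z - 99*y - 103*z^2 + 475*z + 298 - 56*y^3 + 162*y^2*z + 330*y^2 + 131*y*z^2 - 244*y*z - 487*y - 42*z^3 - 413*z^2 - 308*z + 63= -56*y^3 + 286*y^2 - 386*y - 42*z^3 + z^2*(131*y - 516) + z*(162*y^2 - 627*y + 402) + 156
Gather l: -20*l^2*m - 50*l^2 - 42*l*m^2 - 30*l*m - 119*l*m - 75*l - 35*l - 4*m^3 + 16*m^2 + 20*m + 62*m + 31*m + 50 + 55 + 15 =l^2*(-20*m - 50) + l*(-42*m^2 - 149*m - 110) - 4*m^3 + 16*m^2 + 113*m + 120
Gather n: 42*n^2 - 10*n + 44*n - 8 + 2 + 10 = 42*n^2 + 34*n + 4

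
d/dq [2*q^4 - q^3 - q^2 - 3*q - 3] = 8*q^3 - 3*q^2 - 2*q - 3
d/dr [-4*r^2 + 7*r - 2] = 7 - 8*r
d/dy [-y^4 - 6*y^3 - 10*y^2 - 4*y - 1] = -4*y^3 - 18*y^2 - 20*y - 4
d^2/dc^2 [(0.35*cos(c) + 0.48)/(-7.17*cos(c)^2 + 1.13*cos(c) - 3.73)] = (-0.0784081460724046*(1 - cos(c)^2)^2 - 0.0138939861578389*cos(c)^5 + 0.0801648951490661*cos(c)^3 - 0.00445045554964409*cos(c)^2 - 0.0667084096186263*cos(c) + 0.0618076822990064)/(-0.657798165137615*cos(c)^2 + 0.103669724770642*cos(c) - 0.342201834862385)^3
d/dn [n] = 1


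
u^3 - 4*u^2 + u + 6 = (u - 3)*(u - 2)*(u + 1)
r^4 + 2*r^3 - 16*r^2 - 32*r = r*(r - 4)*(r + 2)*(r + 4)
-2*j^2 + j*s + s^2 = (-j + s)*(2*j + s)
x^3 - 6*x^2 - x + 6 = (x - 6)*(x - 1)*(x + 1)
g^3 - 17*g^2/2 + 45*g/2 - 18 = (g - 4)*(g - 3)*(g - 3/2)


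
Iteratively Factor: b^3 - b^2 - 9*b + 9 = (b - 1)*(b^2 - 9) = (b - 1)*(b + 3)*(b - 3)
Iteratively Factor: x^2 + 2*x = (x + 2)*(x)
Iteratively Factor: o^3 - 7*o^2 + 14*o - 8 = (o - 2)*(o^2 - 5*o + 4) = (o - 2)*(o - 1)*(o - 4)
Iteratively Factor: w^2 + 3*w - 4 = (w - 1)*(w + 4)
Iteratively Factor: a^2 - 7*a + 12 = (a - 3)*(a - 4)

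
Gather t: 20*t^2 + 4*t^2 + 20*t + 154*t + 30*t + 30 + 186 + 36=24*t^2 + 204*t + 252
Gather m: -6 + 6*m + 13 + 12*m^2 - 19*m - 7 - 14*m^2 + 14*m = -2*m^2 + m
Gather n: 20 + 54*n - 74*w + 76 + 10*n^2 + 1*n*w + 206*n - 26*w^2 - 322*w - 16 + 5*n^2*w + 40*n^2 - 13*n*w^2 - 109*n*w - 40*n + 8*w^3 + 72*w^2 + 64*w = n^2*(5*w + 50) + n*(-13*w^2 - 108*w + 220) + 8*w^3 + 46*w^2 - 332*w + 80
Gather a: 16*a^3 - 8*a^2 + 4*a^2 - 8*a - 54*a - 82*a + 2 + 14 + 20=16*a^3 - 4*a^2 - 144*a + 36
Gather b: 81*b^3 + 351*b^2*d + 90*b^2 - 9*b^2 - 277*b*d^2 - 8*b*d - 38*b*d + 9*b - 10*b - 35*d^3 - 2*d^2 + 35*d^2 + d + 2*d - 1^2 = 81*b^3 + b^2*(351*d + 81) + b*(-277*d^2 - 46*d - 1) - 35*d^3 + 33*d^2 + 3*d - 1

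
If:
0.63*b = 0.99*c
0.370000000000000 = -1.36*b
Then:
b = -0.27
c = -0.17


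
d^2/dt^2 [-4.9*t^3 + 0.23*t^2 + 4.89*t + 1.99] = 0.46 - 29.4*t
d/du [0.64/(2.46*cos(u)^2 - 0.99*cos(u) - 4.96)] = (3.1488*cos(u) - 0.6336)*sin(u)/(-2.46*cos(u)^2 + 0.99*cos(u) + 4.96)^2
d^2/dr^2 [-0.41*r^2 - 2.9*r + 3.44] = -0.820000000000000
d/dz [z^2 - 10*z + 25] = 2*z - 10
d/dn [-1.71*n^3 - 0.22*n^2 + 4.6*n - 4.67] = -5.13*n^2 - 0.44*n + 4.6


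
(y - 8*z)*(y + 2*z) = y^2 - 6*y*z - 16*z^2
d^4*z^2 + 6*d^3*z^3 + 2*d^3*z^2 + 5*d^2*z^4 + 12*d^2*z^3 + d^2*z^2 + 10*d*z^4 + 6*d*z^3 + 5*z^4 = (d + z)*(d + 5*z)*(d*z + z)^2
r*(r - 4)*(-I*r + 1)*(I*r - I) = r^4 - 5*r^3 + I*r^3 + 4*r^2 - 5*I*r^2 + 4*I*r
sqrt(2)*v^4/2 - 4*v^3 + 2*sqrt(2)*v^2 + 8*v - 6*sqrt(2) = (v - 3*sqrt(2))*(v - sqrt(2))^2*(sqrt(2)*v/2 + 1)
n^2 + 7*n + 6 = (n + 1)*(n + 6)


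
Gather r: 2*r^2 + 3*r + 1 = 2*r^2 + 3*r + 1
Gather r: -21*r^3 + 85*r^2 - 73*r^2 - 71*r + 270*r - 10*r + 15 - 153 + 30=-21*r^3 + 12*r^2 + 189*r - 108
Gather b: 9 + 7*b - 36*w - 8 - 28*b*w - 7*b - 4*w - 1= -28*b*w - 40*w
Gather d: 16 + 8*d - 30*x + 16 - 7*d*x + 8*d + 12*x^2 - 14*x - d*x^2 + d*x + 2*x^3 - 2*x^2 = d*(-x^2 - 6*x + 16) + 2*x^3 + 10*x^2 - 44*x + 32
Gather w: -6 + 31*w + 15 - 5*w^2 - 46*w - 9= -5*w^2 - 15*w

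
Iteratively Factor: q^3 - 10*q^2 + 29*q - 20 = (q - 5)*(q^2 - 5*q + 4) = (q - 5)*(q - 4)*(q - 1)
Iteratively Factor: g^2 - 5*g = (g - 5)*(g)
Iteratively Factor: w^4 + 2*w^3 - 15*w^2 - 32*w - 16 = (w - 4)*(w^3 + 6*w^2 + 9*w + 4) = (w - 4)*(w + 4)*(w^2 + 2*w + 1) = (w - 4)*(w + 1)*(w + 4)*(w + 1)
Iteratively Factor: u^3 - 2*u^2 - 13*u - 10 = (u - 5)*(u^2 + 3*u + 2) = (u - 5)*(u + 2)*(u + 1)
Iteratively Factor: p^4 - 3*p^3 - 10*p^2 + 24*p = (p - 4)*(p^3 + p^2 - 6*p) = (p - 4)*(p + 3)*(p^2 - 2*p) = (p - 4)*(p - 2)*(p + 3)*(p)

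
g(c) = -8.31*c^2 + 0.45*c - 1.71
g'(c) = 0.45 - 16.62*c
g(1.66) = -23.86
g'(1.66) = -27.14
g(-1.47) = -20.33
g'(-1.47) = 24.88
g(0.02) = -1.70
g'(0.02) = 0.12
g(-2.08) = -38.60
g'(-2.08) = 35.02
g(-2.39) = -50.25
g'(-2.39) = 40.17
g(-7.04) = -416.73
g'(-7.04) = 117.45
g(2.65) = -58.87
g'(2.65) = -43.59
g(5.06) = -212.20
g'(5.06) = -83.65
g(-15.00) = -1878.21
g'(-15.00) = 249.75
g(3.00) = -75.15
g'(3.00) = -49.41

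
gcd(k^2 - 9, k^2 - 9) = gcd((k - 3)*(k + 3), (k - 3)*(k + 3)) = k^2 - 9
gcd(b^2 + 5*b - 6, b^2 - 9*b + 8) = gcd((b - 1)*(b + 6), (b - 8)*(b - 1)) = b - 1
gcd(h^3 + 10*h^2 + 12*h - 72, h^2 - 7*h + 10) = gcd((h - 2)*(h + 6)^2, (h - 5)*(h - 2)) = h - 2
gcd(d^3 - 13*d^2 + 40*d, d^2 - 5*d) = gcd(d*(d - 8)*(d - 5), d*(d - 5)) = d^2 - 5*d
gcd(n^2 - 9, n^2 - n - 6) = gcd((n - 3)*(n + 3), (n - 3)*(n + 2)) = n - 3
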